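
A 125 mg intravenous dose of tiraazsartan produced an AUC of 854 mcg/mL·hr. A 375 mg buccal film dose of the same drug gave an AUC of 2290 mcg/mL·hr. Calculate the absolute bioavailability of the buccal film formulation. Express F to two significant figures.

F = (AUC_ev / D_ev) / (AUC_iv / D_iv)
  = (2290/375) / (854/125)
  = 6.10667 / 6.832 = 0.8938

F = 0.89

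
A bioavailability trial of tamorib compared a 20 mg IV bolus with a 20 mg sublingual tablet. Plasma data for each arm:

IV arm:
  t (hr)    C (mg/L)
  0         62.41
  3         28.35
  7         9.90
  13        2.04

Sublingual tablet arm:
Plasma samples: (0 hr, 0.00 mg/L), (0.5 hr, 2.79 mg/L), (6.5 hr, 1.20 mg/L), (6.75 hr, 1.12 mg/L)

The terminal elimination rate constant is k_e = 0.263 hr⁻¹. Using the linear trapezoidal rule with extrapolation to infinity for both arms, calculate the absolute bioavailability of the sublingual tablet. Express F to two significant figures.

Trapezoidal AUC_0→13 (IV):
  [0→3]: (62.41+28.35)/2 × 3 = 136.14
  [3→7]: (28.35+9.90)/2 × 4 = 76.5
  [7→13]: (9.90+2.04)/2 × 6 = 35.82
  Sum = 248.46 mg/L·hr
IV tail: 2.04/0.263 = 7.757; AUC_iv,0→∞ = 248.46 + 7.757 = 256.217 mg/L·hr
Trapezoidal AUC_0→6.75 (sublingual tablet):
  [0→0.5]: (0.00+2.79)/2 × 0.5 = 0.6975
  [0.5→6.5]: (2.79+1.20)/2 × 6 = 11.97
  [6.5→6.75]: (1.20+1.12)/2 × 0.25 = 0.29
  Sum = 12.9575 mg/L·hr
sublingual tablet tail: 1.12/0.263 = 4.259; AUC_ev,0→∞ = 12.9575 + 4.259 = 17.2165 mg/L·hr
F = (AUC_ev/D_ev)/(AUC_iv/D_iv) = (17.2165/20)/(256.217/20) = 0.860825/12.81085 = 0.0672

F = 0.067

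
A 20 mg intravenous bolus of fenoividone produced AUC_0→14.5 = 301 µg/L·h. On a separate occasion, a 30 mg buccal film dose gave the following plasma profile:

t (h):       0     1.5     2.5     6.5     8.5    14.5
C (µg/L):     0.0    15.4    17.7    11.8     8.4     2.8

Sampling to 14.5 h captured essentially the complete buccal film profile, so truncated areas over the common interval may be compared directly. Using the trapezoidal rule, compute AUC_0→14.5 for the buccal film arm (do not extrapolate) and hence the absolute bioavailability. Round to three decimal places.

F = 0.312

Trapezoidal AUC_0→14.5 (buccal film):
  [0→1.5]: (0.0+15.4)/2 × 1.5 = 11.55
  [1.5→2.5]: (15.4+17.7)/2 × 1 = 16.55
  [2.5→6.5]: (17.7+11.8)/2 × 4 = 59.0
  [6.5→8.5]: (11.8+8.4)/2 × 2 = 20.2
  [8.5→14.5]: (8.4+2.8)/2 × 6 = 33.6
  Sum = 140.9 µg/L·h
F = (AUC_ev/D_ev)/(AUC_iv/D_iv) = (140.9/30)/(301/20) = 4.69667/15.05 = 0.3121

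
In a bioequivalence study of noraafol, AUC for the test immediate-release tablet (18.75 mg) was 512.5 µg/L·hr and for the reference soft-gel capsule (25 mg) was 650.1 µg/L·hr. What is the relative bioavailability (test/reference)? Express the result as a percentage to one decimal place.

F_rel = (AUC_test/D_test) / (AUC_ref/D_ref)
      = (512.5/18.75) / (650.1/25)
      = 27.3333 / 26.004 = 1.0511 = 105.11%

F_rel = 105.1%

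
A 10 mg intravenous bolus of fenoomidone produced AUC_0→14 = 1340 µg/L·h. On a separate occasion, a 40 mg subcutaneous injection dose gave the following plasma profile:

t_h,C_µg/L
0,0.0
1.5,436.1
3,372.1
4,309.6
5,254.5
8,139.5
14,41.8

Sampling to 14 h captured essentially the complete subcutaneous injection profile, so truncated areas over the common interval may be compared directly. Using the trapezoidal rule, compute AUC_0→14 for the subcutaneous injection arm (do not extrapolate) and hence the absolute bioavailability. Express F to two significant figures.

Trapezoidal AUC_0→14 (subcutaneous injection):
  [0→1.5]: (0.0+436.1)/2 × 1.5 = 327.075
  [1.5→3]: (436.1+372.1)/2 × 1.5 = 606.15
  [3→4]: (372.1+309.6)/2 × 1 = 340.85
  [4→5]: (309.6+254.5)/2 × 1 = 282.05
  [5→8]: (254.5+139.5)/2 × 3 = 591.0
  [8→14]: (139.5+41.8)/2 × 6 = 543.9
  Sum = 2691.025 µg/L·h
F = (AUC_ev/D_ev)/(AUC_iv/D_iv) = (2691.025/40)/(1340/10) = 67.275625/134 = 0.5021

F = 0.50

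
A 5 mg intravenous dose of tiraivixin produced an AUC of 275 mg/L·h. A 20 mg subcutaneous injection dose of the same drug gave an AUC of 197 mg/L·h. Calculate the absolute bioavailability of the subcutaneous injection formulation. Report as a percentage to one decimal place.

F = 17.9%

F = (AUC_ev / D_ev) / (AUC_iv / D_iv)
  = (197/20) / (275/5)
  = 9.85 / 55 = 0.1791
  = 17.91%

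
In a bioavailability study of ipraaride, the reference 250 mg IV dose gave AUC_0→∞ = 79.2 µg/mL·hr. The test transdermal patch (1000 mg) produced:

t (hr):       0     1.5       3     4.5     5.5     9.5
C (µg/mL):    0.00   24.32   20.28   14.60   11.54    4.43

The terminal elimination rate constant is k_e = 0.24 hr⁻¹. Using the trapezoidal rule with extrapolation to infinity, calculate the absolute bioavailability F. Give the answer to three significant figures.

Trapezoidal AUC_0→9.5 (transdermal patch):
  [0→1.5]: (0.00+24.32)/2 × 1.5 = 18.24
  [1.5→3]: (24.32+20.28)/2 × 1.5 = 33.45
  [3→4.5]: (20.28+14.60)/2 × 1.5 = 26.16
  [4.5→5.5]: (14.60+11.54)/2 × 1 = 13.07
  [5.5→9.5]: (11.54+4.43)/2 × 4 = 31.94
  Sum = 122.86 µg/mL·hr
Tail: C_last/k_e = 4.43/0.24 = 18.458
AUC_0→∞ (transdermal patch) = 122.86 + 18.458 = 141.318 µg/mL·hr
F = (AUC_ev/D_ev)/(AUC_iv/D_iv) = (141.318/1000)/(79.2/250) = 0.141318/0.3168 = 0.4461

F = 0.446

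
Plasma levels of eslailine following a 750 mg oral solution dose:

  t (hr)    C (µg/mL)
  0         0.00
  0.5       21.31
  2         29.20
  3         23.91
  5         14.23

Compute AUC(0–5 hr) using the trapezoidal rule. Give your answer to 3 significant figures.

AUC = 108 µg/mL·hr

Trapezoidal AUC_0→5:
  [0→0.5]: (0.00+21.31)/2 × 0.5 = 5.3275
  [0.5→2]: (21.31+29.20)/2 × 1.5 = 37.8825
  [2→3]: (29.20+23.91)/2 × 1 = 26.555
  [3→5]: (23.91+14.23)/2 × 2 = 38.14
  Sum = 107.905 µg/mL·hr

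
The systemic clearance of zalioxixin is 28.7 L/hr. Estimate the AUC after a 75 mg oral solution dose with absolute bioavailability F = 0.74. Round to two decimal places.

AUC = 1.93 mg/L·hr

AUC_0→∞ = F × Dose / CL
        = 0.74 × 75 / 28.7 = 1.9338 mg/L·hr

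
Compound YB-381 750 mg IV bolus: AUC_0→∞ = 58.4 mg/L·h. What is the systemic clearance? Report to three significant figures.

CL = 12.8 L/h

CL = Dose_iv / AUC_0→∞
   = 750 / 58.4 = 12.8425 L/h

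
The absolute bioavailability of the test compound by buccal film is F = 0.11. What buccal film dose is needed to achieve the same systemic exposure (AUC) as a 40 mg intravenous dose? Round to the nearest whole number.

D_buccal = 364 mg

For equal systemic exposure: F × D_ev = D_iv
D_ev = D_iv / F = 40 / 0.11 = 363.636 mg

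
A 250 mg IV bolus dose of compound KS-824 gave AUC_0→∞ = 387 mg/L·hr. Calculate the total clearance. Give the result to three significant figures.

CL = 0.646 L/hr

CL = Dose_iv / AUC_0→∞
   = 250 / 387 = 0.645995 L/hr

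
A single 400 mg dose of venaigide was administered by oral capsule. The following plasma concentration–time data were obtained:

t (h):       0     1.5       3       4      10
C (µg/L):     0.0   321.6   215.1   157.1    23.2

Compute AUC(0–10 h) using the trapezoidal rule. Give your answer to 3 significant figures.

AUC = 1370 µg/L·h

Trapezoidal AUC_0→10:
  [0→1.5]: (0.0+321.6)/2 × 1.5 = 241.2
  [1.5→3]: (321.6+215.1)/2 × 1.5 = 402.525
  [3→4]: (215.1+157.1)/2 × 1 = 186.1
  [4→10]: (157.1+23.2)/2 × 6 = 540.9
  Sum = 1370.725 µg/L·h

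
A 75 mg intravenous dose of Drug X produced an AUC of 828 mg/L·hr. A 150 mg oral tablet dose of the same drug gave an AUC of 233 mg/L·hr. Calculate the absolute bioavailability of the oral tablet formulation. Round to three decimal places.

F = (AUC_ev / D_ev) / (AUC_iv / D_iv)
  = (233/150) / (828/75)
  = 1.55333 / 11.04 = 0.1407

F = 0.141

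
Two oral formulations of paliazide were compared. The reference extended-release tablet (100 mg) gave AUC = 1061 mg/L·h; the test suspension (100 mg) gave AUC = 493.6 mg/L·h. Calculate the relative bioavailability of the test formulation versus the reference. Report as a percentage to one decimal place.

F_rel = 46.5%

F_rel = (AUC_test/D_test) / (AUC_ref/D_ref)
      = (493.6/100) / (1061/100)
      = 4.936 / 10.61 = 0.4652 = 46.52%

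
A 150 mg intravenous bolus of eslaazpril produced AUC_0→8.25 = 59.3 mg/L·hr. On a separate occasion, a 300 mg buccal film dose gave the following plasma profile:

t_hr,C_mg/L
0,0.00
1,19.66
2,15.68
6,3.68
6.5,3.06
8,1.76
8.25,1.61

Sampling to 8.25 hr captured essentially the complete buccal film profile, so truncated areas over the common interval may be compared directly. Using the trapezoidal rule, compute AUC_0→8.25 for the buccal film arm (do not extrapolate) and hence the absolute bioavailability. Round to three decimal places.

Trapezoidal AUC_0→8.25 (buccal film):
  [0→1]: (0.00+19.66)/2 × 1 = 9.83
  [1→2]: (19.66+15.68)/2 × 1 = 17.67
  [2→6]: (15.68+3.68)/2 × 4 = 38.72
  [6→6.5]: (3.68+3.06)/2 × 0.5 = 1.685
  [6.5→8]: (3.06+1.76)/2 × 1.5 = 3.615
  [8→8.25]: (1.76+1.61)/2 × 0.25 = 0.42125
  Sum = 71.94125 mg/L·hr
F = (AUC_ev/D_ev)/(AUC_iv/D_iv) = (71.94125/300)/(59.3/150) = 0.239804/0.395333 = 0.6066

F = 0.607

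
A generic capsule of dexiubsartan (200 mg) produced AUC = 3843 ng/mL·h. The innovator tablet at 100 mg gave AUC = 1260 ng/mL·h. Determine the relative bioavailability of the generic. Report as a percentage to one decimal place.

F_rel = 152.5%

F_rel = (AUC_test/D_test) / (AUC_ref/D_ref)
      = (3843/200) / (1260/100)
      = 19.215 / 12.6 = 1.5250 = 152.50%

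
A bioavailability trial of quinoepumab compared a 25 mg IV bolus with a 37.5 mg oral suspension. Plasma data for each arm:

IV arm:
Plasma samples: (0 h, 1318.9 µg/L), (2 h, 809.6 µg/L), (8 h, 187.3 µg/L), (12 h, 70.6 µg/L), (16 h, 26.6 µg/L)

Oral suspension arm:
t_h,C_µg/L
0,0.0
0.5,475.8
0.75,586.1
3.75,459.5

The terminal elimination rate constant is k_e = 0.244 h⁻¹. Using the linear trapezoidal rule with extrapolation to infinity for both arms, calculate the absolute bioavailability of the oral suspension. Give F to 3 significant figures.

F = 0.416

Trapezoidal AUC_0→16 (IV):
  [0→2]: (1318.9+809.6)/2 × 2 = 2128.5
  [2→8]: (809.6+187.3)/2 × 6 = 2990.7
  [8→12]: (187.3+70.6)/2 × 4 = 515.8
  [12→16]: (70.6+26.6)/2 × 4 = 194.4
  Sum = 5829.4 µg/L·h
IV tail: 26.6/0.244 = 109.016; AUC_iv,0→∞ = 5829.4 + 109.016 = 5938.416 µg/L·h
Trapezoidal AUC_0→3.75 (oral suspension):
  [0→0.5]: (0.0+475.8)/2 × 0.5 = 118.95
  [0.5→0.75]: (475.8+586.1)/2 × 0.25 = 132.7375
  [0.75→3.75]: (586.1+459.5)/2 × 3 = 1568.4
  Sum = 1820.0875 µg/L·h
oral suspension tail: 459.5/0.244 = 1883.197; AUC_ev,0→∞ = 1820.0875 + 1883.197 = 3703.2845 µg/L·h
F = (AUC_ev/D_ev)/(AUC_iv/D_iv) = (3703.2845/37.5)/(5938.416/25) = 98.7543/237.53664 = 0.4157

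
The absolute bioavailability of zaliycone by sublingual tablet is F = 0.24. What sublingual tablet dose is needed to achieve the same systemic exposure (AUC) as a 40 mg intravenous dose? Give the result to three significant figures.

For equal systemic exposure: F × D_ev = D_iv
D_ev = D_iv / F = 40 / 0.24 = 166.667 mg

D_sublingual = 167 mg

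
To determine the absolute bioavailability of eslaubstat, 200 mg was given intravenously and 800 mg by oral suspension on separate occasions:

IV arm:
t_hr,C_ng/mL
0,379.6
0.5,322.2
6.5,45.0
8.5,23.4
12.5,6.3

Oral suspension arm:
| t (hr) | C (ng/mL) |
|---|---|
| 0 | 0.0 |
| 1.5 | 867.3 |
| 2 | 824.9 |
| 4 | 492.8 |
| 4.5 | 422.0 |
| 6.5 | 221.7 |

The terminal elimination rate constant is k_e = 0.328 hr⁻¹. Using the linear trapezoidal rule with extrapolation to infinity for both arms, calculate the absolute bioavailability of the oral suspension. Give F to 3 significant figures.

Trapezoidal AUC_0→12.5 (IV):
  [0→0.5]: (379.6+322.2)/2 × 0.5 = 175.45
  [0.5→6.5]: (322.2+45.0)/2 × 6 = 1101.6
  [6.5→8.5]: (45.0+23.4)/2 × 2 = 68.4
  [8.5→12.5]: (23.4+6.3)/2 × 4 = 59.4
  Sum = 1404.85 ng/mL·hr
IV tail: 6.3/0.328 = 19.207; AUC_iv,0→∞ = 1404.85 + 19.207 = 1424.057 ng/mL·hr
Trapezoidal AUC_0→6.5 (oral suspension):
  [0→1.5]: (0.0+867.3)/2 × 1.5 = 650.475
  [1.5→2]: (867.3+824.9)/2 × 0.5 = 423.05
  [2→4]: (824.9+492.8)/2 × 2 = 1317.7
  [4→4.5]: (492.8+422.0)/2 × 0.5 = 228.7
  [4.5→6.5]: (422.0+221.7)/2 × 2 = 643.7
  Sum = 3263.625 ng/mL·hr
oral suspension tail: 221.7/0.328 = 675.915; AUC_ev,0→∞ = 3263.625 + 675.915 = 3939.54 ng/mL·hr
F = (AUC_ev/D_ev)/(AUC_iv/D_iv) = (3939.54/800)/(1424.057/200) = 4.924425/7.120285 = 0.6916

F = 0.692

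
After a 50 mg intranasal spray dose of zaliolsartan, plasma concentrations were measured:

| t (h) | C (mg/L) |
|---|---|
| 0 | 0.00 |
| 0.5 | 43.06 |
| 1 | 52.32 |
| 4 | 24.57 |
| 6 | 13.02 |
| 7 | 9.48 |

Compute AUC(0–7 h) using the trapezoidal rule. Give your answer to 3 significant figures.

AUC = 199 mg/L·h

Trapezoidal AUC_0→7:
  [0→0.5]: (0.00+43.06)/2 × 0.5 = 10.765
  [0.5→1]: (43.06+52.32)/2 × 0.5 = 23.845
  [1→4]: (52.32+24.57)/2 × 3 = 115.335
  [4→6]: (24.57+13.02)/2 × 2 = 37.59
  [6→7]: (13.02+9.48)/2 × 1 = 11.25
  Sum = 198.785 mg/L·h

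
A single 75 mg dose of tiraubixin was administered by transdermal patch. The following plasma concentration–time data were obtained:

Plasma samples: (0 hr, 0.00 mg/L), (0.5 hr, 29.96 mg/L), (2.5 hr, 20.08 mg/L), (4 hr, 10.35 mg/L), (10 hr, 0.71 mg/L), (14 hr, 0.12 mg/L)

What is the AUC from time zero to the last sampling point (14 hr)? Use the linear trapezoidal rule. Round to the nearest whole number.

AUC = 115 mg/L·hr

Trapezoidal AUC_0→14:
  [0→0.5]: (0.00+29.96)/2 × 0.5 = 7.49
  [0.5→2.5]: (29.96+20.08)/2 × 2 = 50.04
  [2.5→4]: (20.08+10.35)/2 × 1.5 = 22.8225
  [4→10]: (10.35+0.71)/2 × 6 = 33.18
  [10→14]: (0.71+0.12)/2 × 4 = 1.66
  Sum = 115.1925 mg/L·hr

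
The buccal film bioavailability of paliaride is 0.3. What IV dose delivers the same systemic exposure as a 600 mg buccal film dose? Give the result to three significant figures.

D_iv = 180 mg

Systemic exposure from an extravascular dose = F × D_ev, so the equivalent IV dose is F × D_ev.
D_iv = F × D_ev = 0.3 × 600 = 180 mg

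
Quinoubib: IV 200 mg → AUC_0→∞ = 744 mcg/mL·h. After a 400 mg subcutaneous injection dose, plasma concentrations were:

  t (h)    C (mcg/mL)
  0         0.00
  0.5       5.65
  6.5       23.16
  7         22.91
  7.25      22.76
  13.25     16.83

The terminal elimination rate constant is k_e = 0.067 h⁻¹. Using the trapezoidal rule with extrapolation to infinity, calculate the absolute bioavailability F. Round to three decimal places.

Trapezoidal AUC_0→13.25 (subcutaneous injection):
  [0→0.5]: (0.00+5.65)/2 × 0.5 = 1.4125
  [0.5→6.5]: (5.65+23.16)/2 × 6 = 86.43
  [6.5→7]: (23.16+22.91)/2 × 0.5 = 11.5175
  [7→7.25]: (22.91+22.76)/2 × 0.25 = 5.70875
  [7.25→13.25]: (22.76+16.83)/2 × 6 = 118.77
  Sum = 223.83875 mcg/mL·h
Tail: C_last/k_e = 16.83/0.067 = 251.194
AUC_0→∞ (subcutaneous injection) = 223.83875 + 251.194 = 475.03275 mcg/mL·h
F = (AUC_ev/D_ev)/(AUC_iv/D_iv) = (475.03275/400)/(744/200) = 1.18758/3.72 = 0.3192

F = 0.319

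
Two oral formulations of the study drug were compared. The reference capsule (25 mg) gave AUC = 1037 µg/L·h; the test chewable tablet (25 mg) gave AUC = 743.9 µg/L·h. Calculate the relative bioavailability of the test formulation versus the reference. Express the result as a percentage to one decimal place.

F_rel = 71.7%

F_rel = (AUC_test/D_test) / (AUC_ref/D_ref)
      = (743.9/25) / (1037/25)
      = 29.756 / 41.48 = 0.7174 = 71.74%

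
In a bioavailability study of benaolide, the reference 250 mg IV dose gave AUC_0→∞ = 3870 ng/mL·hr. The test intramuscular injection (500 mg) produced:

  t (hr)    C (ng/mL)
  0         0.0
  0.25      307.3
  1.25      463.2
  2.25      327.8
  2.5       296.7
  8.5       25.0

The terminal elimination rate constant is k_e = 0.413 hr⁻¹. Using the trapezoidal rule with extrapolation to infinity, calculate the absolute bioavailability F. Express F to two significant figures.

F = 0.25

Trapezoidal AUC_0→8.5 (intramuscular injection):
  [0→0.25]: (0.0+307.3)/2 × 0.25 = 38.4125
  [0.25→1.25]: (307.3+463.2)/2 × 1 = 385.25
  [1.25→2.25]: (463.2+327.8)/2 × 1 = 395.5
  [2.25→2.5]: (327.8+296.7)/2 × 0.25 = 78.0625
  [2.5→8.5]: (296.7+25.0)/2 × 6 = 965.1
  Sum = 1862.325 ng/mL·hr
Tail: C_last/k_e = 25.0/0.413 = 60.533
AUC_0→∞ (intramuscular injection) = 1862.325 + 60.533 = 1922.858 ng/mL·hr
F = (AUC_ev/D_ev)/(AUC_iv/D_iv) = (1922.858/500)/(3870/250) = 3.845716/15.48 = 0.2484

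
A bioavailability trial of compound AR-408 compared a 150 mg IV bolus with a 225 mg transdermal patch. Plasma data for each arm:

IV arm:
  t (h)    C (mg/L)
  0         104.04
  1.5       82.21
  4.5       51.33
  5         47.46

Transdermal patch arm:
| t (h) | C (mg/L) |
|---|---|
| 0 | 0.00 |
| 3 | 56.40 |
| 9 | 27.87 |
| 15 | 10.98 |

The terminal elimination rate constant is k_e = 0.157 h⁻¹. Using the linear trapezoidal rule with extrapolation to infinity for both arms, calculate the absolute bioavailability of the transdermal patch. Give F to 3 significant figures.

F = 0.524

Trapezoidal AUC_0→5 (IV):
  [0→1.5]: (104.04+82.21)/2 × 1.5 = 139.6875
  [1.5→4.5]: (82.21+51.33)/2 × 3 = 200.31
  [4.5→5]: (51.33+47.46)/2 × 0.5 = 24.6975
  Sum = 364.695 mg/L·h
IV tail: 47.46/0.157 = 302.293; AUC_iv,0→∞ = 364.695 + 302.293 = 666.988 mg/L·h
Trapezoidal AUC_0→15 (transdermal patch):
  [0→3]: (0.00+56.40)/2 × 3 = 84.6
  [3→9]: (56.40+27.87)/2 × 6 = 252.81
  [9→15]: (27.87+10.98)/2 × 6 = 116.55
  Sum = 453.96 mg/L·h
transdermal patch tail: 10.98/0.157 = 69.936; AUC_ev,0→∞ = 453.96 + 69.936 = 523.896 mg/L·h
F = (AUC_ev/D_ev)/(AUC_iv/D_iv) = (523.896/225)/(666.988/150) = 2.32843/4.44659 = 0.5236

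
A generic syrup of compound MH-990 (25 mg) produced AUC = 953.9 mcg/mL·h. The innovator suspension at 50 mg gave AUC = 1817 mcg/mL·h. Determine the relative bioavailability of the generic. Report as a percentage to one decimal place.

F_rel = 105.0%

F_rel = (AUC_test/D_test) / (AUC_ref/D_ref)
      = (953.9/25) / (1817/50)
      = 38.156 / 36.34 = 1.0500 = 105.00%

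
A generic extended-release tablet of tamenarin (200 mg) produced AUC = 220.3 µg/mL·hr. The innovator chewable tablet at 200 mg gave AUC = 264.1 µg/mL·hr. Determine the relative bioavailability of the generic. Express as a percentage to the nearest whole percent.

F_rel = (AUC_test/D_test) / (AUC_ref/D_ref)
      = (220.3/200) / (264.1/200)
      = 1.1015 / 1.3205 = 0.8342 = 83.42%

F_rel = 83%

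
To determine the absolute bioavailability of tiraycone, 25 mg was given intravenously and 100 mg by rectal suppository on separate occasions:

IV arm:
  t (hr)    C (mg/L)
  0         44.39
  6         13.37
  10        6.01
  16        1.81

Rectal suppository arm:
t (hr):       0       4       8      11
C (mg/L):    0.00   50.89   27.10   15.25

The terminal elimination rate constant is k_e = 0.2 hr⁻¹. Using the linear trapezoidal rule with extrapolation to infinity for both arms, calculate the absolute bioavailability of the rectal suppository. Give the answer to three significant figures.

Trapezoidal AUC_0→16 (IV):
  [0→6]: (44.39+13.37)/2 × 6 = 173.28
  [6→10]: (13.37+6.01)/2 × 4 = 38.76
  [10→16]: (6.01+1.81)/2 × 6 = 23.46
  Sum = 235.5 mg/L·hr
IV tail: 1.81/0.2 = 9.050; AUC_iv,0→∞ = 235.5 + 9.050 = 244.55 mg/L·hr
Trapezoidal AUC_0→11 (rectal suppository):
  [0→4]: (0.00+50.89)/2 × 4 = 101.78
  [4→8]: (50.89+27.10)/2 × 4 = 155.98
  [8→11]: (27.10+15.25)/2 × 3 = 63.525
  Sum = 321.285 mg/L·hr
rectal suppository tail: 15.25/0.2 = 76.250; AUC_ev,0→∞ = 321.285 + 76.250 = 397.535 mg/L·hr
F = (AUC_ev/D_ev)/(AUC_iv/D_iv) = (397.535/100)/(244.55/25) = 3.97535/9.782 = 0.4064

F = 0.406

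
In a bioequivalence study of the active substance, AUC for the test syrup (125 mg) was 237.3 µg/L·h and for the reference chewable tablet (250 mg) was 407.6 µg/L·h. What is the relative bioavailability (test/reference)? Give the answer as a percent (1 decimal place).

F_rel = (AUC_test/D_test) / (AUC_ref/D_ref)
      = (237.3/125) / (407.6/250)
      = 1.8984 / 1.6304 = 1.1644 = 116.44%

F_rel = 116.4%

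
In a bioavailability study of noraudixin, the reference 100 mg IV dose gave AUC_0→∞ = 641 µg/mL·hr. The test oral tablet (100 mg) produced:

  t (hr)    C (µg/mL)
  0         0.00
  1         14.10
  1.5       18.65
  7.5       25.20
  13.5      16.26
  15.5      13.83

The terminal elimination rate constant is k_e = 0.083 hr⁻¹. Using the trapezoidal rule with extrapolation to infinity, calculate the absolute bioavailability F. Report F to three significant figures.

Trapezoidal AUC_0→15.5 (oral tablet):
  [0→1]: (0.00+14.10)/2 × 1 = 7.05
  [1→1.5]: (14.10+18.65)/2 × 0.5 = 8.1875
  [1.5→7.5]: (18.65+25.20)/2 × 6 = 131.55
  [7.5→13.5]: (25.20+16.26)/2 × 6 = 124.38
  [13.5→15.5]: (16.26+13.83)/2 × 2 = 30.09
  Sum = 301.2575 µg/mL·hr
Tail: C_last/k_e = 13.83/0.083 = 166.627
AUC_0→∞ (oral tablet) = 301.2575 + 166.627 = 467.8845 µg/mL·hr
F = (AUC_ev/D_ev)/(AUC_iv/D_iv) = (467.8845/100)/(641/100) = 4.678845/6.41 = 0.7299

F = 0.730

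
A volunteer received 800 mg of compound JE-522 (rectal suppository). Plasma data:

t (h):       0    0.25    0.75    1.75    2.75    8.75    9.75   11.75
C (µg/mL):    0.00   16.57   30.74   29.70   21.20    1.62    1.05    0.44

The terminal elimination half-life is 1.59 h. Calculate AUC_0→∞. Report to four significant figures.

Trapezoidal AUC_0→11.75:
  [0→0.25]: (0.00+16.57)/2 × 0.25 = 2.07125
  [0.25→0.75]: (16.57+30.74)/2 × 0.5 = 11.8275
  [0.75→1.75]: (30.74+29.70)/2 × 1 = 30.22
  [1.75→2.75]: (29.70+21.20)/2 × 1 = 25.45
  [2.75→8.75]: (21.20+1.62)/2 × 6 = 68.46
  [8.75→9.75]: (1.62+1.05)/2 × 1 = 1.335
  [9.75→11.75]: (1.05+0.44)/2 × 2 = 1.49
  Sum = 140.85375 µg/mL·h
k_e = ln2 / t½ = 0.693147 / 1.59 = 0.4359 h^-1
Extrapolated tail: C_last / k_e = 0.44 / 0.4359 = 1.009
AUC_0→∞ = 140.85375 + 1.009 = 141.86275 µg/mL·h

AUC = 141.9 µg/mL·h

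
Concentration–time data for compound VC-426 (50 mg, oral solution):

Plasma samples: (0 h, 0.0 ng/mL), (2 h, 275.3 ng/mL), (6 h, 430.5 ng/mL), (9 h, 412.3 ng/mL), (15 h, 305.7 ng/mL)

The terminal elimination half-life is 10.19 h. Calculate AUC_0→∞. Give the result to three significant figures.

Trapezoidal AUC_0→15:
  [0→2]: (0.0+275.3)/2 × 2 = 275.3
  [2→6]: (275.3+430.5)/2 × 4 = 1411.6
  [6→9]: (430.5+412.3)/2 × 3 = 1264.2
  [9→15]: (412.3+305.7)/2 × 6 = 2154.0
  Sum = 5105.1 ng/mL·h
k_e = ln2 / t½ = 0.693147 / 10.19 = 0.0680 h^-1
Extrapolated tail: C_last / k_e = 305.7 / 0.068 = 4495.588
AUC_0→∞ = 5105.1 + 4495.588 = 9600.688 ng/mL·h

AUC = 9600 ng/mL·h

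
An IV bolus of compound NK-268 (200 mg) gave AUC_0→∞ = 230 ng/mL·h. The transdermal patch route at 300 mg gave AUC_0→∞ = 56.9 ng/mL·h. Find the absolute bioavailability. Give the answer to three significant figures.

F = (AUC_ev / D_ev) / (AUC_iv / D_iv)
  = (56.9/300) / (230/200)
  = 0.189667 / 1.15 = 0.1649

F = 0.165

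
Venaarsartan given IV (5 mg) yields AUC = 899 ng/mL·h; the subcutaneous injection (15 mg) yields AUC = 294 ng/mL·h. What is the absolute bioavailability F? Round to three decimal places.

F = (AUC_ev / D_ev) / (AUC_iv / D_iv)
  = (294/15) / (899/5)
  = 19.6 / 179.8 = 0.1090

F = 0.109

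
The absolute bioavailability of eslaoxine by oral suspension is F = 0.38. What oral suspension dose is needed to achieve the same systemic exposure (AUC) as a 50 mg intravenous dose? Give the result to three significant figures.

For equal systemic exposure: F × D_ev = D_iv
D_ev = D_iv / F = 50 / 0.38 = 131.579 mg

D_oral = 132 mg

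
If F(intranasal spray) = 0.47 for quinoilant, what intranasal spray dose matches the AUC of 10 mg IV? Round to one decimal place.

For equal systemic exposure: F × D_ev = D_iv
D_ev = D_iv / F = 10 / 0.47 = 21.2766 mg

D_intranasal = 21.3 mg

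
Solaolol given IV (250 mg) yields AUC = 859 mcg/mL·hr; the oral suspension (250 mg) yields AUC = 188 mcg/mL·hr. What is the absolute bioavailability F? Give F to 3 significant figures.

F = (AUC_ev / D_ev) / (AUC_iv / D_iv)
  = (188/250) / (859/250)
  = 0.752 / 3.436 = 0.2189

F = 0.219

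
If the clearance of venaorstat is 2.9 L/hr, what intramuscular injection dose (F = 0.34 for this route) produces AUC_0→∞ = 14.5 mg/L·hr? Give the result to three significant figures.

Dose = CL × AUC_0→∞ / F
     = 2.9 × 14.5 / 0.34 = 123.676 mg

Dose = 124 mg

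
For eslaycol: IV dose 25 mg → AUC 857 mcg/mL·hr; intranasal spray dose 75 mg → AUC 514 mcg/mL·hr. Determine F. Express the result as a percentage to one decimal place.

F = 20.0%

F = (AUC_ev / D_ev) / (AUC_iv / D_iv)
  = (514/75) / (857/25)
  = 6.85333 / 34.28 = 0.1999
  = 19.99%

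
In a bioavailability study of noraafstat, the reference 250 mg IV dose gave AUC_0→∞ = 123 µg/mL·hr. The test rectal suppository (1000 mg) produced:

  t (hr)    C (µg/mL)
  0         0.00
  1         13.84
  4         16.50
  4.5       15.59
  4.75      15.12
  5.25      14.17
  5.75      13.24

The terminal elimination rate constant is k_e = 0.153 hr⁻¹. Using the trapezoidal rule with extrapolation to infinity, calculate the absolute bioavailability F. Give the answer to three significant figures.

F = 0.335

Trapezoidal AUC_0→5.75 (rectal suppository):
  [0→1]: (0.00+13.84)/2 × 1 = 6.92
  [1→4]: (13.84+16.50)/2 × 3 = 45.51
  [4→4.5]: (16.50+15.59)/2 × 0.5 = 8.0225
  [4.5→4.75]: (15.59+15.12)/2 × 0.25 = 3.83875
  [4.75→5.25]: (15.12+14.17)/2 × 0.5 = 7.3225
  [5.25→5.75]: (14.17+13.24)/2 × 0.5 = 6.8525
  Sum = 78.46625 µg/mL·hr
Tail: C_last/k_e = 13.24/0.153 = 86.536
AUC_0→∞ (rectal suppository) = 78.46625 + 86.536 = 165.00225 µg/mL·hr
F = (AUC_ev/D_ev)/(AUC_iv/D_iv) = (165.00225/1000)/(123/250) = 0.16500225/0.492 = 0.3354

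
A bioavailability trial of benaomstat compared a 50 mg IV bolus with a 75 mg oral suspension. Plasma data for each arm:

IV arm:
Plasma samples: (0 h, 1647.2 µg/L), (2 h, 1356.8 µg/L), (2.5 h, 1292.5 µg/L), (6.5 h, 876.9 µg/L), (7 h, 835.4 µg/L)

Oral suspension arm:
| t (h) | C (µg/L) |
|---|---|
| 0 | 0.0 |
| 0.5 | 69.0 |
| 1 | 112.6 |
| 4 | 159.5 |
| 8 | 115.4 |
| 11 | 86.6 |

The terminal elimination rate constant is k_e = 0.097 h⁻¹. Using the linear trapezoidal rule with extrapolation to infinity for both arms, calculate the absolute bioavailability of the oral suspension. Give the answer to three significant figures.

F = 0.0867

Trapezoidal AUC_0→7 (IV):
  [0→2]: (1647.2+1356.8)/2 × 2 = 3004.0
  [2→2.5]: (1356.8+1292.5)/2 × 0.5 = 662.325
  [2.5→6.5]: (1292.5+876.9)/2 × 4 = 4338.8
  [6.5→7]: (876.9+835.4)/2 × 0.5 = 428.075
  Sum = 8433.2 µg/L·h
IV tail: 835.4/0.097 = 8612.371; AUC_iv,0→∞ = 8433.2 + 8612.371 = 17045.571 µg/L·h
Trapezoidal AUC_0→11 (oral suspension):
  [0→0.5]: (0.0+69.0)/2 × 0.5 = 17.25
  [0.5→1]: (69.0+112.6)/2 × 0.5 = 45.4
  [1→4]: (112.6+159.5)/2 × 3 = 408.15
  [4→8]: (159.5+115.4)/2 × 4 = 549.8
  [8→11]: (115.4+86.6)/2 × 3 = 303.0
  Sum = 1323.6 µg/L·h
oral suspension tail: 86.6/0.097 = 892.784; AUC_ev,0→∞ = 1323.6 + 892.784 = 2216.384 µg/L·h
F = (AUC_ev/D_ev)/(AUC_iv/D_iv) = (2216.384/75)/(17045.571/50) = 29.5518/340.91142 = 0.0867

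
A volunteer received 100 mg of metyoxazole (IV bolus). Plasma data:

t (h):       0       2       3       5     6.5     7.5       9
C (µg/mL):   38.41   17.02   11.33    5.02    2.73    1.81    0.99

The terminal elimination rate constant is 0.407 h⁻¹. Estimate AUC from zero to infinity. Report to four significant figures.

AUC = 98.57 µg/mL·h

Trapezoidal AUC_0→9:
  [0→2]: (38.41+17.02)/2 × 2 = 55.43
  [2→3]: (17.02+11.33)/2 × 1 = 14.175
  [3→5]: (11.33+5.02)/2 × 2 = 16.35
  [5→6.5]: (5.02+2.73)/2 × 1.5 = 5.8125
  [6.5→7.5]: (2.73+1.81)/2 × 1 = 2.27
  [7.5→9]: (1.81+0.99)/2 × 1.5 = 2.1
  Sum = 96.1375 µg/mL·h
Extrapolated tail: C_last / k_e = 0.99 / 0.407 = 2.432
AUC_0→∞ = 96.1375 + 2.432 = 98.5695 µg/mL·h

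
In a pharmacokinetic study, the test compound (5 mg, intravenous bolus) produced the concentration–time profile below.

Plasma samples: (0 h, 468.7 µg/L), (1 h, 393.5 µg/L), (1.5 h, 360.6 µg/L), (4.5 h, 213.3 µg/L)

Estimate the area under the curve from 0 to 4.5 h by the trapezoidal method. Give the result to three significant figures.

Trapezoidal AUC_0→4.5:
  [0→1]: (468.7+393.5)/2 × 1 = 431.1
  [1→1.5]: (393.5+360.6)/2 × 0.5 = 188.525
  [1.5→4.5]: (360.6+213.3)/2 × 3 = 860.85
  Sum = 1480.475 µg/L·h

AUC = 1480 µg/L·h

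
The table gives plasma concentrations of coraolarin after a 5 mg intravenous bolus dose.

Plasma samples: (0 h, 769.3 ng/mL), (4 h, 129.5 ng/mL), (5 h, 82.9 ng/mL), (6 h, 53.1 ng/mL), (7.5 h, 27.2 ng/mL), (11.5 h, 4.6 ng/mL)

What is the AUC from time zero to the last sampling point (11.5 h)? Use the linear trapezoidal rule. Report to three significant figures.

Trapezoidal AUC_0→11.5:
  [0→4]: (769.3+129.5)/2 × 4 = 1797.6
  [4→5]: (129.5+82.9)/2 × 1 = 106.2
  [5→6]: (82.9+53.1)/2 × 1 = 68.0
  [6→7.5]: (53.1+27.2)/2 × 1.5 = 60.225
  [7.5→11.5]: (27.2+4.6)/2 × 4 = 63.6
  Sum = 2095.625 ng/mL·h

AUC = 2100 ng/mL·h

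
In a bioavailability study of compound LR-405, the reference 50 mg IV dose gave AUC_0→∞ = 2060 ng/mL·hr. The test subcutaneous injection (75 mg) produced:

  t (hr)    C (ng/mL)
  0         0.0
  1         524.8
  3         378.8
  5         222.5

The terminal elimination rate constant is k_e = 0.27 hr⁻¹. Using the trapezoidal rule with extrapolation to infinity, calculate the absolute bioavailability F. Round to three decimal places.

Trapezoidal AUC_0→5 (subcutaneous injection):
  [0→1]: (0.0+524.8)/2 × 1 = 262.4
  [1→3]: (524.8+378.8)/2 × 2 = 903.6
  [3→5]: (378.8+222.5)/2 × 2 = 601.3
  Sum = 1767.3 ng/mL·hr
Tail: C_last/k_e = 222.5/0.27 = 824.074
AUC_0→∞ (subcutaneous injection) = 1767.3 + 824.074 = 2591.374 ng/mL·hr
F = (AUC_ev/D_ev)/(AUC_iv/D_iv) = (2591.374/75)/(2060/50) = 34.5517/41.2 = 0.8386

F = 0.839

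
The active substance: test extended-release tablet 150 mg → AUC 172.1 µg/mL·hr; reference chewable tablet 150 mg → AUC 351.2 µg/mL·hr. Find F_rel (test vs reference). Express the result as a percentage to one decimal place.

F_rel = 49.0%

F_rel = (AUC_test/D_test) / (AUC_ref/D_ref)
      = (172.1/150) / (351.2/150)
      = 1.14733 / 2.34133 = 0.4900 = 49.00%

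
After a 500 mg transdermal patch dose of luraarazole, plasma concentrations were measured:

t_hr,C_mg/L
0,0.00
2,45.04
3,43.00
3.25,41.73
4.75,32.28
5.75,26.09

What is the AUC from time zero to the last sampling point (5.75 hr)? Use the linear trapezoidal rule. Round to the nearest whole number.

Trapezoidal AUC_0→5.75:
  [0→2]: (0.00+45.04)/2 × 2 = 45.04
  [2→3]: (45.04+43.00)/2 × 1 = 44.02
  [3→3.25]: (43.00+41.73)/2 × 0.25 = 10.59125
  [3.25→4.75]: (41.73+32.28)/2 × 1.5 = 55.5075
  [4.75→5.75]: (32.28+26.09)/2 × 1 = 29.185
  Sum = 184.34375 mg/L·hr

AUC = 184 mg/L·hr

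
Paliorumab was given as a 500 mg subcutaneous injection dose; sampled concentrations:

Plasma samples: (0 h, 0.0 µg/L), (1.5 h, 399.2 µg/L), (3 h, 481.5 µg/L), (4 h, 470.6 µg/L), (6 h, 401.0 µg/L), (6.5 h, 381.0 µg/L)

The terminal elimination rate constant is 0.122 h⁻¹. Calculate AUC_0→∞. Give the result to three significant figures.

Trapezoidal AUC_0→6.5:
  [0→1.5]: (0.0+399.2)/2 × 1.5 = 299.4
  [1.5→3]: (399.2+481.5)/2 × 1.5 = 660.525
  [3→4]: (481.5+470.6)/2 × 1 = 476.05
  [4→6]: (470.6+401.0)/2 × 2 = 871.6
  [6→6.5]: (401.0+381.0)/2 × 0.5 = 195.5
  Sum = 2503.075 µg/L·h
Extrapolated tail: C_last / k_e = 381.0 / 0.122 = 3122.951
AUC_0→∞ = 2503.075 + 3122.951 = 5626.026 µg/L·h

AUC = 5630 µg/L·h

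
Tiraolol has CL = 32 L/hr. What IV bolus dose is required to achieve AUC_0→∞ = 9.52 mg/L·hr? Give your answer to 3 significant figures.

Dose = 305 mg

Dose_iv = CL × AUC_0→∞
     = 32 × 9.52 = 304.64 mg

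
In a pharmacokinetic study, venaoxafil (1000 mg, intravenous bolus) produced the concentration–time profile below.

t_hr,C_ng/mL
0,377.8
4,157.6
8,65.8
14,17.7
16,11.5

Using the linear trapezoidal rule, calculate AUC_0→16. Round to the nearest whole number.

Trapezoidal AUC_0→16:
  [0→4]: (377.8+157.6)/2 × 4 = 1070.8
  [4→8]: (157.6+65.8)/2 × 4 = 446.8
  [8→14]: (65.8+17.7)/2 × 6 = 250.5
  [14→16]: (17.7+11.5)/2 × 2 = 29.2
  Sum = 1797.3 ng/mL·hr

AUC = 1797 ng/mL·hr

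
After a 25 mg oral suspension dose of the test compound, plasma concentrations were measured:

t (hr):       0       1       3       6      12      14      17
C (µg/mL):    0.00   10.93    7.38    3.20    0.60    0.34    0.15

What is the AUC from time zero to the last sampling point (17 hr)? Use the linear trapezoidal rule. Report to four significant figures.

AUC = 52.72 µg/mL·hr

Trapezoidal AUC_0→17:
  [0→1]: (0.00+10.93)/2 × 1 = 5.465
  [1→3]: (10.93+7.38)/2 × 2 = 18.31
  [3→6]: (7.38+3.20)/2 × 3 = 15.87
  [6→12]: (3.20+0.60)/2 × 6 = 11.4
  [12→14]: (0.60+0.34)/2 × 2 = 0.94
  [14→17]: (0.34+0.15)/2 × 3 = 0.735
  Sum = 52.72 µg/mL·hr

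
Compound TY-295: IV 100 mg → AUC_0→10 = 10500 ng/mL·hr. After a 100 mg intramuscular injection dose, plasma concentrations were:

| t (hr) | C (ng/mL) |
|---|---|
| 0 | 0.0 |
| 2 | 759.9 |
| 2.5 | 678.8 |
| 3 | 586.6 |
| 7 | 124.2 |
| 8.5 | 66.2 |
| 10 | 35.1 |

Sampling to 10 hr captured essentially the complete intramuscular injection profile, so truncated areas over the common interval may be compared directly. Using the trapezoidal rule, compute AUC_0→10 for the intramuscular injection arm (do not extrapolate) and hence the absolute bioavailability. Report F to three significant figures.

Trapezoidal AUC_0→10 (intramuscular injection):
  [0→2]: (0.0+759.9)/2 × 2 = 759.9
  [2→2.5]: (759.9+678.8)/2 × 0.5 = 359.675
  [2.5→3]: (678.8+586.6)/2 × 0.5 = 316.35
  [3→7]: (586.6+124.2)/2 × 4 = 1421.6
  [7→8.5]: (124.2+66.2)/2 × 1.5 = 142.8
  [8.5→10]: (66.2+35.1)/2 × 1.5 = 75.975
  Sum = 3076.3 ng/mL·hr
F = (AUC_ev/D_ev)/(AUC_iv/D_iv) = (3076.3/100)/(10500/100) = 30.763/105 = 0.2930

F = 0.293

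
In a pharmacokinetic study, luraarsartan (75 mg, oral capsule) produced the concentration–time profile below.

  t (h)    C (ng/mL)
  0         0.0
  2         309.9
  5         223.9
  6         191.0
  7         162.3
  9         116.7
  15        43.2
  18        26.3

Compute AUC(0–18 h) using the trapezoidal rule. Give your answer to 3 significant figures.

AUC = 2360 ng/mL·h

Trapezoidal AUC_0→18:
  [0→2]: (0.0+309.9)/2 × 2 = 309.9
  [2→5]: (309.9+223.9)/2 × 3 = 800.7
  [5→6]: (223.9+191.0)/2 × 1 = 207.45
  [6→7]: (191.0+162.3)/2 × 1 = 176.65
  [7→9]: (162.3+116.7)/2 × 2 = 279.0
  [9→15]: (116.7+43.2)/2 × 6 = 479.7
  [15→18]: (43.2+26.3)/2 × 3 = 104.25
  Sum = 2357.65 ng/mL·h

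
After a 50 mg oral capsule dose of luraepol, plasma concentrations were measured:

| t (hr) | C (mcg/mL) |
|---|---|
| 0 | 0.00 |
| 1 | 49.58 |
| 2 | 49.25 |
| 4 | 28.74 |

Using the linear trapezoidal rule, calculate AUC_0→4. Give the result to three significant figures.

AUC = 152 mcg/mL·hr

Trapezoidal AUC_0→4:
  [0→1]: (0.00+49.58)/2 × 1 = 24.79
  [1→2]: (49.58+49.25)/2 × 1 = 49.415
  [2→4]: (49.25+28.74)/2 × 2 = 77.99
  Sum = 152.195 mcg/mL·hr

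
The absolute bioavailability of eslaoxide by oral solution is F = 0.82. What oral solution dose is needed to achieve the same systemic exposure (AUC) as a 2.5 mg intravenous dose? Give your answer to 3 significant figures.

For equal systemic exposure: F × D_ev = D_iv
D_ev = D_iv / F = 2.5 / 0.82 = 3.04878 mg

D_oral = 3.05 mg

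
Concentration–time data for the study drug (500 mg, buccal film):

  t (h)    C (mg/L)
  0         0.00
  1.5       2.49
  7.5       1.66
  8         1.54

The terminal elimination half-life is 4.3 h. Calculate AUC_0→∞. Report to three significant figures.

Trapezoidal AUC_0→8:
  [0→1.5]: (0.00+2.49)/2 × 1.5 = 1.8675
  [1.5→7.5]: (2.49+1.66)/2 × 6 = 12.45
  [7.5→8]: (1.66+1.54)/2 × 0.5 = 0.8
  Sum = 15.1175 mg/L·h
k_e = ln2 / t½ = 0.693147 / 4.3 = 0.1612 h^-1
Extrapolated tail: C_last / k_e = 1.54 / 0.1612 = 9.553
AUC_0→∞ = 15.1175 + 9.553 = 24.6705 mg/L·h

AUC = 24.7 mg/L·h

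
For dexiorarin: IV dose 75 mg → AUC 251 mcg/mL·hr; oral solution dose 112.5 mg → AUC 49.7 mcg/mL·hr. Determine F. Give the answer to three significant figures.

F = 0.132

F = (AUC_ev / D_ev) / (AUC_iv / D_iv)
  = (49.7/112.5) / (251/75)
  = 0.441778 / 3.34667 = 0.1320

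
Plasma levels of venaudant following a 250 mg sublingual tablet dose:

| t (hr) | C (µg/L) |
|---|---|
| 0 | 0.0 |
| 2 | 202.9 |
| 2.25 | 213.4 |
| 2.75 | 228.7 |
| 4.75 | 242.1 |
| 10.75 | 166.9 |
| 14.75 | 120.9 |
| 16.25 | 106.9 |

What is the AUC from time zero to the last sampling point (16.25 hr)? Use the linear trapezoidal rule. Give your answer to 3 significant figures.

Trapezoidal AUC_0→16.25:
  [0→2]: (0.0+202.9)/2 × 2 = 202.9
  [2→2.25]: (202.9+213.4)/2 × 0.25 = 52.0375
  [2.25→2.75]: (213.4+228.7)/2 × 0.5 = 110.525
  [2.75→4.75]: (228.7+242.1)/2 × 2 = 470.8
  [4.75→10.75]: (242.1+166.9)/2 × 6 = 1227.0
  [10.75→14.75]: (166.9+120.9)/2 × 4 = 575.6
  [14.75→16.25]: (120.9+106.9)/2 × 1.5 = 170.85
  Sum = 2809.7125 µg/L·hr

AUC = 2810 µg/L·hr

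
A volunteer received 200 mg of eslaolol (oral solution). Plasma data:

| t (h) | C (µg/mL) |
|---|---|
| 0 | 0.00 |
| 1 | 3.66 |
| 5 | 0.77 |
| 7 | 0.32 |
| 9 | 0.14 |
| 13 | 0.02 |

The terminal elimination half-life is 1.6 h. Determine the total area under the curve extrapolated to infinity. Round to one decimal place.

AUC = 12.6 µg/mL·h

Trapezoidal AUC_0→13:
  [0→1]: (0.00+3.66)/2 × 1 = 1.83
  [1→5]: (3.66+0.77)/2 × 4 = 8.86
  [5→7]: (0.77+0.32)/2 × 2 = 1.09
  [7→9]: (0.32+0.14)/2 × 2 = 0.46
  [9→13]: (0.14+0.02)/2 × 4 = 0.32
  Sum = 12.56 µg/mL·h
k_e = ln2 / t½ = 0.693147 / 1.6 = 0.4332 h^-1
Extrapolated tail: C_last / k_e = 0.02 / 0.4332 = 0.046
AUC_0→∞ = 12.56 + 0.046 = 12.606 µg/mL·h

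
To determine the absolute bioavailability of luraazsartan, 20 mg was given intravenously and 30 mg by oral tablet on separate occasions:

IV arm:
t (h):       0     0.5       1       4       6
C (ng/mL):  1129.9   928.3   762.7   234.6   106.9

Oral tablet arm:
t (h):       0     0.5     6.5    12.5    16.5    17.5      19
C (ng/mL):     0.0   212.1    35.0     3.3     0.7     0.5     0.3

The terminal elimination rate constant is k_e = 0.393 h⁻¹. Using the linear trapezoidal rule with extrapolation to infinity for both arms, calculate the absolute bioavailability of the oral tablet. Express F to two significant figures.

Trapezoidal AUC_0→6 (IV):
  [0→0.5]: (1129.9+928.3)/2 × 0.5 = 514.55
  [0.5→1]: (928.3+762.7)/2 × 0.5 = 422.75
  [1→4]: (762.7+234.6)/2 × 3 = 1495.95
  [4→6]: (234.6+106.9)/2 × 2 = 341.5
  Sum = 2774.75 ng/mL·h
IV tail: 106.9/0.393 = 272.010; AUC_iv,0→∞ = 2774.75 + 272.010 = 3046.76 ng/mL·h
Trapezoidal AUC_0→19 (oral tablet):
  [0→0.5]: (0.0+212.1)/2 × 0.5 = 53.025
  [0.5→6.5]: (212.1+35.0)/2 × 6 = 741.3
  [6.5→12.5]: (35.0+3.3)/2 × 6 = 114.9
  [12.5→16.5]: (3.3+0.7)/2 × 4 = 8.0
  [16.5→17.5]: (0.7+0.5)/2 × 1 = 0.6
  [17.5→19]: (0.5+0.3)/2 × 1.5 = 0.6
  Sum = 918.425 ng/mL·h
oral tablet tail: 0.3/0.393 = 0.763; AUC_ev,0→∞ = 918.425 + 0.763 = 919.188 ng/mL·h
F = (AUC_ev/D_ev)/(AUC_iv/D_iv) = (919.188/30)/(3046.76/20) = 30.6396/152.338 = 0.2011

F = 0.20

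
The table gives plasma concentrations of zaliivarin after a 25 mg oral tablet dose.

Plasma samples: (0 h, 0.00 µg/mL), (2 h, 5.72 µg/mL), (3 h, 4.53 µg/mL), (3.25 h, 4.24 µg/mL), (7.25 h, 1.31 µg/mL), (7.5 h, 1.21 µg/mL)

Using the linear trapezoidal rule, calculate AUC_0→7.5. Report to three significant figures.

Trapezoidal AUC_0→7.5:
  [0→2]: (0.00+5.72)/2 × 2 = 5.72
  [2→3]: (5.72+4.53)/2 × 1 = 5.125
  [3→3.25]: (4.53+4.24)/2 × 0.25 = 1.09625
  [3.25→7.25]: (4.24+1.31)/2 × 4 = 11.1
  [7.25→7.5]: (1.31+1.21)/2 × 0.25 = 0.315
  Sum = 23.35625 µg/mL·h

AUC = 23.4 µg/mL·h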